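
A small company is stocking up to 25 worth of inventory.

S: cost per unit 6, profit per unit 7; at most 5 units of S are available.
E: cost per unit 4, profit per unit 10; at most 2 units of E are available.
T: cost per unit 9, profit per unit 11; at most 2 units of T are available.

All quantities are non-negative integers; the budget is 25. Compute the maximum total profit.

38

Take 1×S, 2×E, and 1×T: cost 23 ≤ 25, profit 1·7 + 2·10 + 1·11 = 38.
E has the best ratio (10/4) and is taken to its limit of 2; remaining capacity is filled optimally with the others.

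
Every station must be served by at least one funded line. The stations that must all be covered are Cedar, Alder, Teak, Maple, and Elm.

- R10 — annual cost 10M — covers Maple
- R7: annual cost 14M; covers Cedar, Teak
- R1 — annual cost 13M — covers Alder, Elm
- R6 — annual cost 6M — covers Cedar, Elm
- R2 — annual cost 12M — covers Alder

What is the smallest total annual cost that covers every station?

The greedy cost-per-new-station heuristic would pick R6, R10, R2, and R7 for 42, but a cheaper cover exists.
Choose R10, R7, and R1: together they cover Cedar, Alder, Teak, Maple, Elm — every station.
Total annual cost: 10 + 14 + 13 = 37.
No cover costs less than 37.

37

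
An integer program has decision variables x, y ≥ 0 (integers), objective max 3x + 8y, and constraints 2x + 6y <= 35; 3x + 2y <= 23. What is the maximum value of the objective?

Relaxing integrality, the LP optimum is 48.29 at (x,y) = (4.86, 4.21), which is not an integer point.
(x,y)=(5,4): 2·5+6·4=34≤35, 3·5+2·4=23≤23, objective 47.
(x,y)=(4,4): 2·4+6·4=32≤35, 3·4+2·4=20≤23, objective 44.
(x,y)=(3,4): 2·3+6·4=30≤35, 3·3+2·4=17≤23, objective 41.
No feasible integer point exceeds 47.

47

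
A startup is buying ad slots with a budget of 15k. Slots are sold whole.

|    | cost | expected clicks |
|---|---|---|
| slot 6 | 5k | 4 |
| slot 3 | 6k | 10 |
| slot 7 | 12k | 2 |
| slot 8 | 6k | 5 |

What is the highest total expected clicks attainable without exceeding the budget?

Treat it as a binary knapsack problem.
Allowing fractional choices, the relaxed optimum would be about 17.4, but ad slots are indivisible.
slot 6 + slot 3: cost 5 + 6 = 11 ≤ 15, expected clicks 4 + 10 = 14.
slot 3 + slot 8: cost 6 + 6 = 12 ≤ 15, expected clicks 10 + 5 = 15.
slot 3: cost 6 ≤ 15, expected clicks 10.
Best is slot 3 and slot 8 with total expected clicks 15.

15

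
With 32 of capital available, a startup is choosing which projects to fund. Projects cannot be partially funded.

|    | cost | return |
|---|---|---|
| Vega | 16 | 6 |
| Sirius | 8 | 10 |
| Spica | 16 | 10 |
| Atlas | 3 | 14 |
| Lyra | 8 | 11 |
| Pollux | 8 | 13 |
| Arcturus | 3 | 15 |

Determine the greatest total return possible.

63

This is an integer program with binary decision variables.
Take Sirius, Atlas, Lyra, Pollux, and Arcturus: cost 8 + 3 + 8 + 8 + 3 = 30 ≤ 32, return 10 + 14 + 11 + 13 + 15 = 63.
No other feasible combination does better.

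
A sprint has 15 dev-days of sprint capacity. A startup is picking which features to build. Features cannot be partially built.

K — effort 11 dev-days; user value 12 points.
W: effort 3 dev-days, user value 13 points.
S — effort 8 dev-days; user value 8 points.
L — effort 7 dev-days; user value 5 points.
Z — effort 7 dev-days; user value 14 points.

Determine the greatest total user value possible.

27

Take W and Z: effort 3 + 7 = 10 ≤ 15, user value 13 + 14 = 27.
No other feasible combination does better.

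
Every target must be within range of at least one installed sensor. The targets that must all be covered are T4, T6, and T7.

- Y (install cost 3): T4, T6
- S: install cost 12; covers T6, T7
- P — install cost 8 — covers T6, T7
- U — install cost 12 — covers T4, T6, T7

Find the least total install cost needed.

This is an integer covering problem.
Choose Y and P: together they cover T4, T6, T7 — every target.
Total install cost: 3 + 8 = 11.
No cover costs less than 11.

11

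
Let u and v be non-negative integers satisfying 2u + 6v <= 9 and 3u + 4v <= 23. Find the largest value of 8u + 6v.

The continuous relaxation peaks at (4.5, 0) with value 36.00; rounding to a feasible lattice point costs some objective.
(u,v)=(4,0): 2·4+6·0=8≤9, 3·4+4·0=12≤23, objective 32.
(u,v)=(3,0): 2·3+6·0=6≤9, 3·3+4·0=9≤23, objective 24.
The best lattice point is (4,0), giving 32.

32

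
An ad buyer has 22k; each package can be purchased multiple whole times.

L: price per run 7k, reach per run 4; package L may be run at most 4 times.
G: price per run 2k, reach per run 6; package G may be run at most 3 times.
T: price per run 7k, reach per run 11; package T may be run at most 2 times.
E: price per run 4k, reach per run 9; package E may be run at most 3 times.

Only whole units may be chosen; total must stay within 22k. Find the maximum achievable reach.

47

G has the best ratio (6/2); taking only G gives at most 3×6 = 18 (stopped by the supply cap of 3).
Mixing does better — 3×G, 1×T, and 2×E: price 21 ≤ 22, reach 3·6 + 1·11 + 2·9 = 47.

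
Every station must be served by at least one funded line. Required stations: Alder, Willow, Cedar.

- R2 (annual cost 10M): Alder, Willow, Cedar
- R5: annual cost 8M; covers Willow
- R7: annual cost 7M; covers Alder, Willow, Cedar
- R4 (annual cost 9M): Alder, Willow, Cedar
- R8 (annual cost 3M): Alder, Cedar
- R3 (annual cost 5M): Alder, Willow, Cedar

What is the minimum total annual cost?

5

R3 alone covers Alder, Willow, Cedar — every station.
Total annual cost: 5.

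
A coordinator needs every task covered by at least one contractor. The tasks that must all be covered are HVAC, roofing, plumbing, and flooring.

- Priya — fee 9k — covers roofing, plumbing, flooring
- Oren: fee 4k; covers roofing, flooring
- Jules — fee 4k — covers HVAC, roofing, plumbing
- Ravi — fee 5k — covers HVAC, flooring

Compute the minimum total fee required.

Choose Oren and Jules: together they cover HVAC, roofing, plumbing, flooring — every task.
Total fee: 4 + 4 = 8.

8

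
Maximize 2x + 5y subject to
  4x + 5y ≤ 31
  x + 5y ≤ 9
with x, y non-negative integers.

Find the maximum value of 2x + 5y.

14

(x,y)=(7,0): 4·7+5·0=28≤31, 1·7+5·0=7≤9, objective 14.
(x,y)=(6,0): 4·6+5·0=24≤31, 1·6+5·0=6≤9, objective 12.
No feasible integer point exceeds 14.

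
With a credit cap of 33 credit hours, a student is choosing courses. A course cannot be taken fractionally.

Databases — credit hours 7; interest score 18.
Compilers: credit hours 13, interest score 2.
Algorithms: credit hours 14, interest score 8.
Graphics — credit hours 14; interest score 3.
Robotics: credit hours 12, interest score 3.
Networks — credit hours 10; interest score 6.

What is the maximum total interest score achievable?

Databases + Algorithms + Networks: credit hours 7 + 14 + 10 = 31 ≤ 33, interest score 18 + 8 + 6 = 32.
Databases + Robotics + Networks: credit hours 7 + 12 + 10 = 29 ≤ 33, interest score 18 + 3 + 6 = 27.
Databases + Algorithms + Robotics: credit hours 7 + 14 + 12 = 33 ≤ 33, interest score 18 + 8 + 3 = 29.
Best is Databases, Algorithms, and Networks with total interest score 32.

32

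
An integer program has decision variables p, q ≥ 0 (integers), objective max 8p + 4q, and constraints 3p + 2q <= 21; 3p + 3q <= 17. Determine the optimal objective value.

Relaxing integrality, the LP optimum is 45.33 at (p,q) = (5.67, 0), which is not an integer point.
(p,q)=(5,0): 3·5+2·0=15≤21, 3·5+3·0=15≤17, objective 40.
(p,q)=(4,1): 3·4+2·1=14≤21, 3·4+3·1=15≤17, objective 36.
No feasible integer point exceeds 40.

40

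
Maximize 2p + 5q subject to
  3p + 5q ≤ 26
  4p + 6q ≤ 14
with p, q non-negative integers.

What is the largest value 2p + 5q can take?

Relaxing integrality, the LP optimum is 11.67 at (p,q) = (0, 2.33), which is not an integer point.
(p,q)=(0,2): 3·0+5·2=10≤26, 4·0+6·2=12≤14, objective 10.
(p,q)=(1,1): 3·1+5·1=8≤26, 4·1+6·1=10≤14, objective 7.
The best lattice point is (0,2), giving 10.

10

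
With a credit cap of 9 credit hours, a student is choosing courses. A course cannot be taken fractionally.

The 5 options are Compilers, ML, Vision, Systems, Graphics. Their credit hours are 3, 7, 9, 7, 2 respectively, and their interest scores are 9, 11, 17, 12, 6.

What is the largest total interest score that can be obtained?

Allowing fractional choices, the relaxed optimum would be about 22.6, but courses are indivisible.
Systems + Graphics: credit hours 7 + 2 = 9 ≤ 9, interest score 12 + 6 = 18.
Vision: credit hours 9 ≤ 9, interest score 17.
ML + Graphics: credit hours 7 + 2 = 9 ≤ 9, interest score 11 + 6 = 17.
Best is Systems and Graphics with total interest score 18.

18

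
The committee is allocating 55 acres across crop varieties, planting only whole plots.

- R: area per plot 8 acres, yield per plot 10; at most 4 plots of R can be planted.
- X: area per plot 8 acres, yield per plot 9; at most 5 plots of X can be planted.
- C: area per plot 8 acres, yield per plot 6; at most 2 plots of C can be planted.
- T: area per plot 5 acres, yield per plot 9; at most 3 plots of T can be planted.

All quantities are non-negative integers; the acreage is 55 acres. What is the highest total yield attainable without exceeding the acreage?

76

Take 4×R, 1×X, and 3×T: area 55 ≤ 55, yield 4·10 + 1·9 + 3·9 = 76.
T has the best ratio (9/5) and is taken to its limit of 3; remaining capacity is filled optimally with the others.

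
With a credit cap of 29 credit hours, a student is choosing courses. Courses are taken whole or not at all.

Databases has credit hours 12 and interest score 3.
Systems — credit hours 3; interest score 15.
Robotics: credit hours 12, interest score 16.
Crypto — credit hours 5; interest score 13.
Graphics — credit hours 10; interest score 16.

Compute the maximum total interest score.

47

This is an integer program with binary decision variables.
Take Systems, Robotics, and Graphics: credit hours 3 + 12 + 10 = 25 ≤ 29, interest score 15 + 16 + 16 = 47.
No other feasible combination does better.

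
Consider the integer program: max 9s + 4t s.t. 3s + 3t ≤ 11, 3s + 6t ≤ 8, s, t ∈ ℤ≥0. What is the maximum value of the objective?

18

(s,t)=(2,0): 3·2+3·0=6≤11, 3·2+6·0=6≤8, objective 18.
(s,t)=(1,0): 3·1+3·0=3≤11, 3·1+6·0=3≤8, objective 9.
No feasible integer point exceeds 18.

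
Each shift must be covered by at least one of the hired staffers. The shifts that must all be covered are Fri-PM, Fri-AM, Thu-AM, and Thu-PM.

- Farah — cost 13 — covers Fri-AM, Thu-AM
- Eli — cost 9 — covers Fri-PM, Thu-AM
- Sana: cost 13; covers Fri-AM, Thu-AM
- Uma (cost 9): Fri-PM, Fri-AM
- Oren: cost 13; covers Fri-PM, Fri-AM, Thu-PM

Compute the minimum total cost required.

Choose Eli and Oren: together they cover Fri-PM, Fri-AM, Thu-AM, Thu-PM — every shift.
Total cost: 9 + 13 = 22.

22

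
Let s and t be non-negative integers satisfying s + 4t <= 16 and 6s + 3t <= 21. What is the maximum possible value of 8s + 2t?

26

Relaxing integrality, the LP optimum is 28.00 at (s,t) = (3.5, 0), which is not an integer point.
(s,t)=(3,1): 1·3+4·1=7≤16, 6·3+3·1=21≤21, objective 26.
(s,t)=(3,0): 1·3+4·0=3≤16, 6·3+3·0=18≤21, objective 24.
No feasible integer point exceeds 26.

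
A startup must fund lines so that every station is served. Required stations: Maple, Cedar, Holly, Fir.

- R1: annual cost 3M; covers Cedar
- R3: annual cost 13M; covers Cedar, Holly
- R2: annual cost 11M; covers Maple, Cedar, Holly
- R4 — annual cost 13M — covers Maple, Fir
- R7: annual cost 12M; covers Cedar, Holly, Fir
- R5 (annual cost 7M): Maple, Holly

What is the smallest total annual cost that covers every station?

19

The greedy cost-per-new-station heuristic would pick R1, R5, and R7 for 22, but a cheaper cover exists.
Choose R7 and R5: together they cover Maple, Cedar, Holly, Fir — every station.
Total annual cost: 12 + 7 = 19.
No cover costs less than 19.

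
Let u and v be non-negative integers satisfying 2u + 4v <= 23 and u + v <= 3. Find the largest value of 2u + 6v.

(u,v)=(0,3): 2·0+4·3=12≤23, 1·0+1·3=3≤3, objective 18.
(u,v)=(1,2): 2·1+4·2=10≤23, 1·1+1·2=3≤3, objective 14.
(u,v)=(0,2): 2·0+4·2=8≤23, 1·0+1·2=2≤3, objective 12.
Maximum is 18 at (u,v)=(0,3).

18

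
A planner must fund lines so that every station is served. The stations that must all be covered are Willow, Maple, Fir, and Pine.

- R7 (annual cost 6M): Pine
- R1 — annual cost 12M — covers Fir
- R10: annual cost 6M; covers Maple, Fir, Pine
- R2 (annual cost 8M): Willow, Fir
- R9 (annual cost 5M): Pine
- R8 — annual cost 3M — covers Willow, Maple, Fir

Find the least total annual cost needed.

This is a weighted set-cover instance.
Choose R9 and R8: together they cover Willow, Maple, Fir, Pine — every station.
Total annual cost: 5 + 3 = 8.
No cover costs less than 8.

8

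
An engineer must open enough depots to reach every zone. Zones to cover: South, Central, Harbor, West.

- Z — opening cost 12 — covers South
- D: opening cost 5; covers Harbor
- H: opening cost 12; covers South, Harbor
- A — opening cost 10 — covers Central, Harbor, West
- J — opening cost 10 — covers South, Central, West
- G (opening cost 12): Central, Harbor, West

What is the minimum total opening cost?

15

The greedy cost-per-new-zone heuristic would pick A and J for 20, but a cheaper cover exists.
Choose D and J: together they cover South, Central, Harbor, West — every zone.
Total opening cost: 5 + 10 = 15.
No cover costs less than 15.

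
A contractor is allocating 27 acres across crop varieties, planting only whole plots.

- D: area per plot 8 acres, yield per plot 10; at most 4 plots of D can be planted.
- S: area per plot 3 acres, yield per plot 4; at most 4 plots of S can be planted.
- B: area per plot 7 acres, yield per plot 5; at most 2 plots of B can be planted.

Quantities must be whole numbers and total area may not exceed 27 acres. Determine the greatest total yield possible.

34

3×D and 1×S: area 27 ≤ 27, yield 3·10 + 1·4 = 34.
2×D and 3×S: area 25 ≤ 27, yield 2·10 + 3·4 = 32.
Best is 34.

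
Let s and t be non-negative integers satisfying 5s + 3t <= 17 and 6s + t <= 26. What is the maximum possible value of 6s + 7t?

The continuous relaxation peaks at (0, 5.67) with value 39.67; rounding to a feasible lattice point costs some objective.
(s,t)=(0,5): 5·0+3·5=15≤17, 6·0+1·5=5≤26, objective 35.
(s,t)=(1,4): 5·1+3·4=17≤17, 6·1+1·4=10≤26, objective 34.
(s,t)=(0,4): 5·0+3·4=12≤17, 6·0+1·4=4≤26, objective 28.
Maximum is 35 at (s,t)=(0,5).

35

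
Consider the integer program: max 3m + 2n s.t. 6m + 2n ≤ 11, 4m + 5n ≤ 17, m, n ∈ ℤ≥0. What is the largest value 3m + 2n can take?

7

(m,n)=(1,2) is feasible, giving 7.
(m,n)=(0,3) is feasible, giving 6.
The best lattice point is (1,2), giving 7.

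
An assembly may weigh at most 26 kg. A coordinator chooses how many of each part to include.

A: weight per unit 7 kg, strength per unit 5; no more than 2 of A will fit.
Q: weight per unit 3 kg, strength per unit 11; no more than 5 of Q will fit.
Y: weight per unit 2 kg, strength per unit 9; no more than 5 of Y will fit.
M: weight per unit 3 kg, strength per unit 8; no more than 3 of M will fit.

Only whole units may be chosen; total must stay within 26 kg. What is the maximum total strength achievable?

100

Take 5×Q and 5×Y: weight 25 ≤ 26, strength 5·11 + 5·9 = 100.
Y has the best ratio (9/2) and is taken to its limit of 5; remaining capacity is filled optimally with the others.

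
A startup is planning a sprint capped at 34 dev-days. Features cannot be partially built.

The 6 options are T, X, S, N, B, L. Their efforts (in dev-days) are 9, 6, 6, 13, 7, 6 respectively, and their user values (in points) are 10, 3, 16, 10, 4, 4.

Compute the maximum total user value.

Take T, S, N, and L: effort 9 + 6 + 13 + 6 = 34 ≤ 34, user value 10 + 16 + 10 + 4 = 40.
No other feasible combination does better.

40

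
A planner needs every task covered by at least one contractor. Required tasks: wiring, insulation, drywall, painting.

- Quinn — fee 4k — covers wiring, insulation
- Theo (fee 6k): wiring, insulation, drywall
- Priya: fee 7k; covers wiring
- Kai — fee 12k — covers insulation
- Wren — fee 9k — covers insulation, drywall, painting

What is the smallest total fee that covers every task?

13

Choose Quinn and Wren: together they cover wiring, insulation, drywall, painting — every task.
Total fee: 4 + 9 = 13.
No cover costs less than 13.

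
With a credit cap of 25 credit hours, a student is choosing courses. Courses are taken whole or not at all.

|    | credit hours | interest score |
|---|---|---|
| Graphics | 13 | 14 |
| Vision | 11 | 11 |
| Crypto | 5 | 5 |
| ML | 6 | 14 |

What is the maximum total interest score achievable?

33

Take Graphics, Crypto, and ML: credit hours 13 + 5 + 6 = 24 ≤ 25, interest score 14 + 5 + 14 = 33.
No other feasible combination does better.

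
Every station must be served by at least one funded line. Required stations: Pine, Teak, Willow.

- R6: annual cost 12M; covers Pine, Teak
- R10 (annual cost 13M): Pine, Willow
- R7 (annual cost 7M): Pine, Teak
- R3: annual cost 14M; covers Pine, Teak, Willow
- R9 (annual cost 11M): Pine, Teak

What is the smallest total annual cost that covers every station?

14

This is an integer covering problem.
The greedy cost-per-new-station heuristic would pick R7 and R10 for 20, but a cheaper cover exists.
R3 alone covers Pine, Teak, Willow — every station.
Total annual cost: 14.
No cover costs less than 14.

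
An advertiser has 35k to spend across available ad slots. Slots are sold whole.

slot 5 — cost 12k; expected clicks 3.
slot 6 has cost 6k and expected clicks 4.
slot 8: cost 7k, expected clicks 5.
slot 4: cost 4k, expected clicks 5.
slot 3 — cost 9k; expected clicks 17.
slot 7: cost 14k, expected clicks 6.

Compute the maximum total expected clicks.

Allowing fractional choices, the relaxed optimum would be about 34.9, but ad slots are indivisible.
slot 8 + slot 4 + slot 3 + slot 7: cost 7 + 4 + 9 + 14 = 34 ≤ 35, expected clicks 5 + 5 + 17 + 6 = 33.
slot 6 + slot 4 + slot 3 + slot 7: cost 6 + 4 + 9 + 14 = 33 ≤ 35, expected clicks 4 + 5 + 17 + 6 = 32.
Best is slot 8, slot 4, slot 3, and slot 7 with total expected clicks 33.

33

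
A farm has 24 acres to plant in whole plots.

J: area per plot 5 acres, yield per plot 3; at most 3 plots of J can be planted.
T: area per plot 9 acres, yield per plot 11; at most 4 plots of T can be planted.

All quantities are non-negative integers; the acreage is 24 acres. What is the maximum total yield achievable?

25

1×J and 2×T: area 23 ≤ 24, yield 1·3 + 2·11 = 25.
2×T: area 18 ≤ 24, yield 2·11 = 22.
Best is 25.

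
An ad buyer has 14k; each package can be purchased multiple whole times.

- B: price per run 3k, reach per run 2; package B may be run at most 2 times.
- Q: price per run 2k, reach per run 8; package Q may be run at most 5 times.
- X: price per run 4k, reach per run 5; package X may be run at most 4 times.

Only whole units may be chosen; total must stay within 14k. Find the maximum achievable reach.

45

Q has the best ratio (8/2); taking only Q gives at most 5×8 = 40 (stopped by the supply cap of 5).
Mixing does better — 5×Q and 1×X: price 14 ≤ 14, reach 5·8 + 1·5 = 45.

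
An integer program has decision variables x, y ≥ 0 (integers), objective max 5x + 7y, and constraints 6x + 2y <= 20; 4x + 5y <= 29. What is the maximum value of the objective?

40

The continuous relaxation peaks at (0, 5.8) with value 40.60; rounding to a feasible lattice point costs some objective.
(x,y)=(1,5) is feasible, giving 40.
(x,y)=(2,4) is feasible, giving 38.
Maximum is 40 at (x,y)=(1,5).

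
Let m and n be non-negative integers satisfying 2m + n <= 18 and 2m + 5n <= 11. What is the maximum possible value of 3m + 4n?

15

(m,n)=(5,0): 2·5+1·0=10≤18, 2·5+5·0=10≤11, objective 15.
(m,n)=(4,0): 2·4+1·0=8≤18, 2·4+5·0=8≤11, objective 12.
No feasible integer point exceeds 15.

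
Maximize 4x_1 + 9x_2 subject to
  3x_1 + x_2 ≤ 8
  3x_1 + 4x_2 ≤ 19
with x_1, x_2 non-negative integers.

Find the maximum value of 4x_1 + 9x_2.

40

(x_1,x_2)=(1,4) is feasible, giving 40.
(x_1,x_2)=(0,4) is feasible, giving 36.
(x_1,x_2)=(1,3) is feasible, giving 31.
No feasible integer point exceeds 40.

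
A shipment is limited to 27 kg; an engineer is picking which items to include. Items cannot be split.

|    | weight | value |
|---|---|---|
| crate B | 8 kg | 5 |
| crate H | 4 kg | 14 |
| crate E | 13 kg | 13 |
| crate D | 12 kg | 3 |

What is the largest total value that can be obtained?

32

Take crate B, crate H, and crate E: weight 8 + 4 + 13 = 25 ≤ 27, value 5 + 14 + 13 = 32.
No other feasible combination does better.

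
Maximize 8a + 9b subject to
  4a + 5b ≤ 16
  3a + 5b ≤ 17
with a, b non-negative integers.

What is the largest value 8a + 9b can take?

32

(a,b)=(4,0): 4·4+5·0=16≤16, 3·4+5·0=12≤17, objective 32.
(a,b)=(3,0): 4·3+5·0=12≤16, 3·3+5·0=9≤17, objective 24.
No feasible integer point exceeds 32.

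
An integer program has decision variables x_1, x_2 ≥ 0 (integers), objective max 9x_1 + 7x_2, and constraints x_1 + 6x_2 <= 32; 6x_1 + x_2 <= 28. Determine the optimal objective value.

64

Relaxing integrality, the LP optimum is 67.77 at (x_1,x_2) = (3.89, 4.69), which is not an integer point.
(x_1,x_2)=(4,4): 1·4+6·4=28≤32, 6·4+1·4=28≤28, objective 64.
(x_1,x_2)=(4,3): 1·4+6·3=22≤32, 6·4+1·3=27≤28, objective 57.
The best lattice point is (4,4), giving 64.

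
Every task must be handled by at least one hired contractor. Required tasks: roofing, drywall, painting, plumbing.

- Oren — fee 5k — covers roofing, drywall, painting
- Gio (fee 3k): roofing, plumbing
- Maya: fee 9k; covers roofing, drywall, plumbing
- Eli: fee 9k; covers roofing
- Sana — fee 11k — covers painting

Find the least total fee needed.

Choose Oren and Gio: together they cover roofing, drywall, painting, plumbing — every task.
Total fee: 5 + 3 = 8.
No cover costs less than 8.

8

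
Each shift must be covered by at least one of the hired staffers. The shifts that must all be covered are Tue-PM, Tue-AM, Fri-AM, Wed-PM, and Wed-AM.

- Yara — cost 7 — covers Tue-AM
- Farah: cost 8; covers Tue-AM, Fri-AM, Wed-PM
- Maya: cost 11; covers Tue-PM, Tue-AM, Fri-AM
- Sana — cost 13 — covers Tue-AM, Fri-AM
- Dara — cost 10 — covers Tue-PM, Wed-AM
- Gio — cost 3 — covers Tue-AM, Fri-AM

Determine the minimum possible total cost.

18

This is an integer covering problem.
The greedy cost-per-new-shift heuristic would pick Gio, Dara, and Farah for 21, but a cheaper cover exists.
Choose Farah and Dara: together they cover Tue-PM, Tue-AM, Fri-AM, Wed-PM, Wed-AM — every shift.
Total cost: 8 + 10 = 18.
No cover costs less than 18.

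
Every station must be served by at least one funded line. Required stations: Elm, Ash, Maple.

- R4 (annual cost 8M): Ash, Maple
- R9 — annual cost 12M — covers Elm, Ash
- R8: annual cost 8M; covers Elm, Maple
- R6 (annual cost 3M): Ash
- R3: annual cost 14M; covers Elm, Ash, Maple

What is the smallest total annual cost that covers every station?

This is a weighted set-cover instance.
Choose R8 and R6: together they cover Elm, Ash, Maple — every station.
Total annual cost: 8 + 3 = 11.
No cover costs less than 11.

11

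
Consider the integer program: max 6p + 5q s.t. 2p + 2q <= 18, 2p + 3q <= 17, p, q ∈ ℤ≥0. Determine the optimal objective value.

Relaxing integrality, the LP optimum is 51.00 at (p,q) = (8.5, 0), which is not an integer point.
(p,q)=(8,0): 2·8+2·0=16≤18, 2·8+3·0=16≤17, objective 48.
(p,q)=(7,1): 2·7+2·1=16≤18, 2·7+3·1=17≤17, objective 47.
(p,q)=(7,0): 2·7+2·0=14≤18, 2·7+3·0=14≤17, objective 42.
The best lattice point is (8,0), giving 48.

48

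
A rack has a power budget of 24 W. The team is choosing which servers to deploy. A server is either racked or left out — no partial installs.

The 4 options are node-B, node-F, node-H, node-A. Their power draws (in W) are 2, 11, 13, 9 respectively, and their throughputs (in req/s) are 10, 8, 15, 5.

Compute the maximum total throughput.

30

node-B + node-H: power draw 2 + 13 = 15 ≤ 24, throughput 10 + 15 = 25.
node-B + node-H + node-A: power draw 2 + 13 + 9 = 24 ≤ 24, throughput 10 + 15 + 5 = 30.
Best is node-B, node-H, and node-A with total throughput 30.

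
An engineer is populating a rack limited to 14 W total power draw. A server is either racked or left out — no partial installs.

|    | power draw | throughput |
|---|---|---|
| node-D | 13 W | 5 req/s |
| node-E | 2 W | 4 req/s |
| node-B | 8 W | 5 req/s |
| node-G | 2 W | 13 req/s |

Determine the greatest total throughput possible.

22

node-E + node-B + node-G: power draw 2 + 8 + 2 = 12 ≤ 14, throughput 4 + 5 + 13 = 22.
node-B + node-G: power draw 8 + 2 = 10 ≤ 14, throughput 5 + 13 = 18.
node-E + node-G: power draw 2 + 2 = 4 ≤ 14, throughput 4 + 13 = 17.
Best is node-E, node-B, and node-G with total throughput 22.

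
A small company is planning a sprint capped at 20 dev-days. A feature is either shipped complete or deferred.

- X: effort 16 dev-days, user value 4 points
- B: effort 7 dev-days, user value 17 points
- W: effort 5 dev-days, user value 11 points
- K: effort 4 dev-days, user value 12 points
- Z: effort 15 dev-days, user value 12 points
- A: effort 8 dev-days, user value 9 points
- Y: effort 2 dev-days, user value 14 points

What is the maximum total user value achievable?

Allowing fractional choices, the relaxed optimum would be about 56.2, but features are indivisible.
B + W + K + Y: effort 7 + 5 + 4 + 2 = 18 ≤ 20, user value 17 + 11 + 12 + 14 = 54.
B + K + Y: effort 7 + 4 + 2 = 13 ≤ 20, user value 17 + 12 + 14 = 43.
W + K + A + Y: effort 5 + 4 + 8 + 2 = 19 ≤ 20, user value 11 + 12 + 9 + 14 = 46.
Best is B, W, K, and Y with total user value 54.

54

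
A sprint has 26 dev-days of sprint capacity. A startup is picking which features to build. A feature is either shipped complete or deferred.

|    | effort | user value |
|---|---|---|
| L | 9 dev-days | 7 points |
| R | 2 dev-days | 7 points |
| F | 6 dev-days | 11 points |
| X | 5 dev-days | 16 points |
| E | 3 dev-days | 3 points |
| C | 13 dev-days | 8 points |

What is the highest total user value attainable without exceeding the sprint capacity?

44

Take L, R, F, X, and E: effort 9 + 2 + 6 + 5 + 3 = 25 ≤ 26, user value 7 + 7 + 11 + 16 + 3 = 44.
No other feasible combination does better.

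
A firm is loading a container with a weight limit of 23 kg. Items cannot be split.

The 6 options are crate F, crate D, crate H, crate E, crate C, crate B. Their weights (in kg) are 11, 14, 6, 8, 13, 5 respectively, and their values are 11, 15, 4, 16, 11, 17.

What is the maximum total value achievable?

Allowing fractional choices, the relaxed optimum would be about 43.7, but items are indivisible.
crate H + crate E + crate B: weight 6 + 8 + 5 = 19 ≤ 23, value 4 + 16 + 17 = 37.
crate E + crate B: weight 8 + 5 = 13 ≤ 23, value 16 + 17 = 33.
Best is crate H, crate E, and crate B with total value 37.

37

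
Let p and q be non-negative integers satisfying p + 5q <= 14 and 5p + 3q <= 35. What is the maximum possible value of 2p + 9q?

The continuous relaxation peaks at (6.05, 1.59) with value 26.41; rounding to a feasible lattice point costs some objective.
(p,q)=(4,2): 1·4+5·2=14≤14, 5·4+3·2=26≤35, objective 26.
(p,q)=(3,2): 1·3+5·2=13≤14, 5·3+3·2=21≤35, objective 24.
(p,q)=(6,1): 1·6+5·1=11≤14, 5·6+3·1=33≤35, objective 21.
(p,q)=(5,1): 1·5+5·1=10≤14, 5·5+3·1=28≤35, objective 19.
The best lattice point is (4,2), giving 26.

26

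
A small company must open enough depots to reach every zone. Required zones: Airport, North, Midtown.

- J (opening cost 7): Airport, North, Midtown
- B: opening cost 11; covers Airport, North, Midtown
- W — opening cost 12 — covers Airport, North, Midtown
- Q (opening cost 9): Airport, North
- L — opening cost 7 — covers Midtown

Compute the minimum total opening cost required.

J alone covers Airport, North, Midtown — every zone.
Total opening cost: 7.
No cover costs less than 7.

7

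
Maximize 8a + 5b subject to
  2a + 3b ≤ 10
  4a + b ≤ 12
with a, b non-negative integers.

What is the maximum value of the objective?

26

Relaxing integrality, the LP optimum is 28.80 at (a,b) = (2.6, 1.6), which is not an integer point.
(a,b)=(2,2): 2·2+3·2=10≤10, 4·2+1·2=10≤12, objective 26.
(a,b)=(3,0): 2·3+3·0=6≤10, 4·3+1·0=12≤12, objective 24.
(a,b)=(2,1): 2·2+3·1=7≤10, 4·2+1·1=9≤12, objective 21.
(a,b)=(1,2): 2·1+3·2=8≤10, 4·1+1·2=6≤12, objective 18.
Maximum is 26 at (a,b)=(2,2).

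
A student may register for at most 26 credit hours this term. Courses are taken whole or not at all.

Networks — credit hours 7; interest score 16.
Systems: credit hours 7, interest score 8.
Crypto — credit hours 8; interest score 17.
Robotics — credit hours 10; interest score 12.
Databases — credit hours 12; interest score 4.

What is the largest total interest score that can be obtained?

Allowing fractional choices, the relaxed optimum would be about 46.1, but courses are indivisible.
Networks + Crypto + Robotics: credit hours 7 + 8 + 10 = 25 ≤ 26, interest score 16 + 17 + 12 = 45.
Networks + Systems + Crypto: credit hours 7 + 7 + 8 = 22 ≤ 26, interest score 16 + 8 + 17 = 41.
Systems + Crypto + Robotics: credit hours 7 + 8 + 10 = 25 ≤ 26, interest score 8 + 17 + 12 = 37.
Best is Networks, Crypto, and Robotics with total interest score 45.

45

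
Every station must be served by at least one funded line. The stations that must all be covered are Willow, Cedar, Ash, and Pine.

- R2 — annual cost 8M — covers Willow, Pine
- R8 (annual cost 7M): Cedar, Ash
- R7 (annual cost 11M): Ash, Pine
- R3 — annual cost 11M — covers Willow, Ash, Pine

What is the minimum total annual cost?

This is an integer covering problem.
Choose R2 and R8: together they cover Willow, Cedar, Ash, Pine — every station.
Total annual cost: 8 + 7 = 15.
No cover costs less than 15.

15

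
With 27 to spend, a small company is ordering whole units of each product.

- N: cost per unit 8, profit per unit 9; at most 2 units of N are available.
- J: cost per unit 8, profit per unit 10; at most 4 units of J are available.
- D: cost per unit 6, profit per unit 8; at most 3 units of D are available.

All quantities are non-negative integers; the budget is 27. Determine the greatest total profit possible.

34

D has the best ratio (8/6); taking only D gives at most 3×8 = 24 (stopped by the supply cap of 3).
Mixing does better — 1×J and 3×D: cost 26 ≤ 27, profit 1·10 + 3·8 = 34.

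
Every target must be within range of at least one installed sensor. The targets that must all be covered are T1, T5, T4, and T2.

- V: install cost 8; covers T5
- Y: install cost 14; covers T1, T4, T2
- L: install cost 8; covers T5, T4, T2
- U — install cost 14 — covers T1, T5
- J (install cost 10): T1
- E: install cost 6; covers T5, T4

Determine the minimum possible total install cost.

18

Choose L and J: together they cover T1, T5, T4, T2 — every target.
Total install cost: 8 + 10 = 18.
No cover costs less than 18.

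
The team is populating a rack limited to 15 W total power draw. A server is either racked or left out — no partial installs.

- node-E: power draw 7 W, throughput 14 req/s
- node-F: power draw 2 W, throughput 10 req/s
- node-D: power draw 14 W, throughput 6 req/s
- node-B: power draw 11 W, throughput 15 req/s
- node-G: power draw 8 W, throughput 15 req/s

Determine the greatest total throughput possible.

29

This is a 0-1 knapsack instance.
Allowing fractional choices, the relaxed optimum would be about 35.2, but servers are indivisible.
node-F + node-B: power draw 2 + 11 = 13 ≤ 15, throughput 10 + 15 = 25.
node-F + node-G: power draw 2 + 8 = 10 ≤ 15, throughput 10 + 15 = 25.
node-E + node-G: power draw 7 + 8 = 15 ≤ 15, throughput 14 + 15 = 29.
Best is node-E and node-G with total throughput 29.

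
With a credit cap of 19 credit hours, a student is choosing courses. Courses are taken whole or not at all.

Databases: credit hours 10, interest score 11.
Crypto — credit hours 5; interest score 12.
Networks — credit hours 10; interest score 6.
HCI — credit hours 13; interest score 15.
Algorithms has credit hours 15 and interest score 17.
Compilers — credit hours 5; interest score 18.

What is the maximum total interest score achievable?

33

Treat it as a binary knapsack problem.
Crypto + Compilers: credit hours 5 + 5 = 10 ≤ 19, interest score 12 + 18 = 30.
HCI + Compilers: credit hours 13 + 5 = 18 ≤ 19, interest score 15 + 18 = 33.
Databases + Compilers: credit hours 10 + 5 = 15 ≤ 19, interest score 11 + 18 = 29.
Best is HCI and Compilers with total interest score 33.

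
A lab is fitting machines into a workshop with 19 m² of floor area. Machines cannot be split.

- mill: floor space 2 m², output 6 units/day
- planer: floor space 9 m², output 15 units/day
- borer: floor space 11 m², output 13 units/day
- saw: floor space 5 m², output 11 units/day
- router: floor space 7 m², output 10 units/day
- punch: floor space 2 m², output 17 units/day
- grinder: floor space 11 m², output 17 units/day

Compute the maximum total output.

49

Treat it as a binary knapsack problem.
Allowing fractional choices, the relaxed optimum would be about 50.5, but machines are indivisible.
mill + planer + saw + punch: floor space 2 + 9 + 5 + 2 = 18 ≤ 19, output 6 + 15 + 11 + 17 = 49.
saw + punch + grinder: floor space 5 + 2 + 11 = 18 ≤ 19, output 11 + 17 + 17 = 45.
Best is mill, planer, saw, and punch with total output 49.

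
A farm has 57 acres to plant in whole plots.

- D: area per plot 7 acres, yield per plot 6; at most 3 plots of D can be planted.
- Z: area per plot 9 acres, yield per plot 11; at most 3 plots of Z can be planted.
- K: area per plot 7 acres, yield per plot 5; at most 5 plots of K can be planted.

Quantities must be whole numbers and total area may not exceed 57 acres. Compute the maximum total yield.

Z has the best ratio (11/9); taking only Z gives at most 3×11 = 33 (stopped by the supply cap of 3).
Mixing does better — 3×D, 3×Z, and 1×K: area 55 ≤ 57, yield 3·6 + 3·11 + 1·5 = 56.

56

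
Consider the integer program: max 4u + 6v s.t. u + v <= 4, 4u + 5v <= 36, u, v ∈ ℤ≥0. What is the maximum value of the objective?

24

(u,v)=(0,4): 1·0+1·4=4≤4, 4·0+5·4=20≤36, objective 24.
(u,v)=(1,3): 1·1+1·3=4≤4, 4·1+5·3=19≤36, objective 22.
(u,v)=(0,3): 1·0+1·3=3≤4, 4·0+5·3=15≤36, objective 18.
The best lattice point is (0,4), giving 24.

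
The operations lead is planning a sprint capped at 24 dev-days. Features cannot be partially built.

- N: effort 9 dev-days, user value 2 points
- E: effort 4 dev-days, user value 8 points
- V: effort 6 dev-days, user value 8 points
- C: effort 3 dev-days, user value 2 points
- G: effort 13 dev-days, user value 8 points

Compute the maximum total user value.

24

Take E, V, and G: effort 4 + 6 + 13 = 23 ≤ 24, user value 8 + 8 + 8 = 24.
No other feasible combination does better.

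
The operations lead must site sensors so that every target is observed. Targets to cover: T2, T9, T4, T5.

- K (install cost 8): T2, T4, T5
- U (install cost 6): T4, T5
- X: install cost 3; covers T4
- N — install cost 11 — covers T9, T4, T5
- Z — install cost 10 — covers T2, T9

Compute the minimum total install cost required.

This is an integer covering problem.
Choose U and Z: together they cover T2, T9, T4, T5 — every target.
Total install cost: 6 + 10 = 16.

16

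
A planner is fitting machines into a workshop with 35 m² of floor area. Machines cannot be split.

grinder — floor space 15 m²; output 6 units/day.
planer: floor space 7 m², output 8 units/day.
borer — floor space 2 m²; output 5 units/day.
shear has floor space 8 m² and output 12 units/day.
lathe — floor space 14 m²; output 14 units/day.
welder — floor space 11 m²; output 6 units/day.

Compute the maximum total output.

borer + shear + lathe + welder: floor space 2 + 8 + 14 + 11 = 35 ≤ 35, output 5 + 12 + 14 + 6 = 37.
planer + borer + shear + lathe: floor space 7 + 2 + 8 + 14 = 31 ≤ 35, output 8 + 5 + 12 + 14 = 39.
planer + shear + lathe: floor space 7 + 8 + 14 = 29 ≤ 35, output 8 + 12 + 14 = 34.
Best is planer, borer, shear, and lathe with total output 39.

39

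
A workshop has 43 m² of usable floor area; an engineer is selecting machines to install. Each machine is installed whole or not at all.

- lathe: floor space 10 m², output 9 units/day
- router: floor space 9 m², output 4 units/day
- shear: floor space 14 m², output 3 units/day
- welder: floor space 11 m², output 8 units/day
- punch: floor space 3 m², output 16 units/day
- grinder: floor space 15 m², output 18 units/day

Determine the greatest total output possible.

Take lathe, welder, punch, and grinder: floor space 10 + 11 + 3 + 15 = 39 ≤ 43, output 9 + 8 + 16 + 18 = 51.
No other feasible combination does better.

51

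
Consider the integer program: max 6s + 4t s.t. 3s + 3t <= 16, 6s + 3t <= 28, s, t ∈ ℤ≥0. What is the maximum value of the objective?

28

(s,t)=(4,1): 3·4+3·1=15≤16, 6·4+3·1=27≤28, objective 28.
(s,t)=(3,2): 3·3+3·2=15≤16, 6·3+3·2=24≤28, objective 26.
Maximum is 28 at (s,t)=(4,1).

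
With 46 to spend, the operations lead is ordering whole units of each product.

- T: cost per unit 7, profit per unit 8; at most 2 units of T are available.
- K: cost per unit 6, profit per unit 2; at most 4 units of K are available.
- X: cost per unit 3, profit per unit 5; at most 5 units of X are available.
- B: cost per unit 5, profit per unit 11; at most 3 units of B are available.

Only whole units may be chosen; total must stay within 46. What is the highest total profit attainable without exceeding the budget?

Take 2×T, 5×X, and 3×B: cost 44 ≤ 46, profit 2·8 + 5·5 + 3·11 = 74.
B has the best ratio (11/5) and is taken to its limit of 3; remaining capacity is filled optimally with the others.

74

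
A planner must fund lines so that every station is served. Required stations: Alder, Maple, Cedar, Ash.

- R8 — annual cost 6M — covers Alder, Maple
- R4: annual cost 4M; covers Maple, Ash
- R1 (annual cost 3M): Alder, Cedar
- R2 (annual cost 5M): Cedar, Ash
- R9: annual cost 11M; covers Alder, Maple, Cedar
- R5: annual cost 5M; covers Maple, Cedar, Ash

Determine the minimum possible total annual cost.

7

Choose R4 and R1: together they cover Alder, Maple, Cedar, Ash — every station.
Total annual cost: 4 + 3 = 7.
No cover costs less than 7.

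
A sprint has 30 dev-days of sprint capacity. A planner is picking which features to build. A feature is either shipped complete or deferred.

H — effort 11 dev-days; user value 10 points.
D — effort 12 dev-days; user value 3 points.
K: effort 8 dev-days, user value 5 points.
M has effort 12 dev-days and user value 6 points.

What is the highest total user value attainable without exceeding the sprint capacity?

16

Allowing fractional choices, the relaxed optimum would be about 20.5, but features are indivisible.
H + K: effort 11 + 8 = 19 ≤ 30, user value 10 + 5 = 15.
H + M: effort 11 + 12 = 23 ≤ 30, user value 10 + 6 = 16.
Best is H and M with total user value 16.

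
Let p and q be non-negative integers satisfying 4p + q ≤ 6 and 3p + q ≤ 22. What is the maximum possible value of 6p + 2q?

(p,q)=(0,6): 4·0+1·6=6≤6, 3·0+1·6=6≤22, objective 12.
(p,q)=(0,5): 4·0+1·5=5≤6, 3·0+1·5=5≤22, objective 10.
The best lattice point is (0,6), giving 12.

12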